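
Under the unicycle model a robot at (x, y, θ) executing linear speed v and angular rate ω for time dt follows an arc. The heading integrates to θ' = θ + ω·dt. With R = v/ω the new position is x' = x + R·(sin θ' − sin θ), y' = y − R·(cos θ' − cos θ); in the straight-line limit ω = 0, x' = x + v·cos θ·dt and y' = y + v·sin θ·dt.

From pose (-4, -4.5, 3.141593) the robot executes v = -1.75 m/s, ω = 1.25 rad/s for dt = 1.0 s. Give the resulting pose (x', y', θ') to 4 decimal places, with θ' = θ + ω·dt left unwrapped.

θ' = 3.1416 + 1.25·1.0 = 4.3916
R = v/ω = -1.75/1.25 = -1.4000
x' = -4 + -1.4000·(sin 4.3916 − sin 3.1416) = -2.6714
y' = -4.5 − -1.4000·(cos 4.3916 − cos 3.1416) = -3.5415

(-2.6714, -3.5415, 4.3916)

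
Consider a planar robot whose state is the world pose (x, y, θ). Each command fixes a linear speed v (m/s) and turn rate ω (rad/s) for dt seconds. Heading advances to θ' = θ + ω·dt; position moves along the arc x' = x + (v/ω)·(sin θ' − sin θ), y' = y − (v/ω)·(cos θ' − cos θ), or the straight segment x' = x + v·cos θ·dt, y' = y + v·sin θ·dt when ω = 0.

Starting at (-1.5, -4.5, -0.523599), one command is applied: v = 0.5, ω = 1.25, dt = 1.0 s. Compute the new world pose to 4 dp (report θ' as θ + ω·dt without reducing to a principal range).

θ' = -0.5236 + 1.25·1.0 = 0.7264
R = v/ω = 0.5/1.25 = 0.4000
x' = -1.5 + 0.4000·(sin 0.7264 − sin -0.5236) = -1.0343
y' = -4.5 − 0.4000·(cos 0.7264 − cos -0.5236) = -4.4526

(-1.0343, -4.4526, 0.7264)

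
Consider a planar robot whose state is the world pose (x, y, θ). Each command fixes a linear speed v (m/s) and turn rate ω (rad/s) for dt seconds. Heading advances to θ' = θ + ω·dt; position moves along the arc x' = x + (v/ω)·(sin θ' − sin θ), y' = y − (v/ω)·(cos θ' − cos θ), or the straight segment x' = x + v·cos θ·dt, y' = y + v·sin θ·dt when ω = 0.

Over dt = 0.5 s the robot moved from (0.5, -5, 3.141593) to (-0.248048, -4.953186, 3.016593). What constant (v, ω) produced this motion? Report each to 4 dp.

Δθ = 3.016593 − 3.141593 = -0.125000
ω = Δθ/dt = -0.125000/0.5 = -0.2500
R = Δx/(sin θ' − sin θ) = -6.0000
v = R·ω = -6.0000·-0.2500 = 1.5000

v = 1.5000, ω = -0.2500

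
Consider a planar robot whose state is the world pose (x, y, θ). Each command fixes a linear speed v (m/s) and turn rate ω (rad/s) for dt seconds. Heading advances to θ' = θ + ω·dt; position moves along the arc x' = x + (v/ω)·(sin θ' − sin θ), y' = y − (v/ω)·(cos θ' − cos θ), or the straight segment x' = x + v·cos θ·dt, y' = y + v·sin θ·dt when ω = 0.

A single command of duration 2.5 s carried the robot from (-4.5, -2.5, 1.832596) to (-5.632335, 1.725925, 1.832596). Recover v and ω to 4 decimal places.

Δθ = 1.832596 − 1.832596 = 0.000000
ω = Δθ/dt = 0.000000/2.5 = 0.0000
ω = 0 → v = (Δx·cos θ + Δy·sin θ)/dt = 1.7500

v = 1.7500, ω = 0.0000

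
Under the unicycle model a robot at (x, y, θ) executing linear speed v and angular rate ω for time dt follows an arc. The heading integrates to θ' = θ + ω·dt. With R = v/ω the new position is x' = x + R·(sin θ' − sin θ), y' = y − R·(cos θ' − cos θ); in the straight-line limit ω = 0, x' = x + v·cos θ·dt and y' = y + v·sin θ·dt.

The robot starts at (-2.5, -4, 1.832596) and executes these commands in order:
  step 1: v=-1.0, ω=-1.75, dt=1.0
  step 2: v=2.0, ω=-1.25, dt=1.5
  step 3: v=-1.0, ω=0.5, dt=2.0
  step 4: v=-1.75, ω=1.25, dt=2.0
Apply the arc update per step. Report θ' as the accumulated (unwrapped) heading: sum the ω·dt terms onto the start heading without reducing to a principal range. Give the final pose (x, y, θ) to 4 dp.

step 1: θ'=0.0826 (R=0.5714) → pose (-3.0048, -4.7174, 0.0826)
step 2: θ'=-1.7924 (R=-1.6000) → pose (-1.3119, -6.6636, -1.7924)
step 3: θ'=-0.7924 (R=-2.0000) → pose (-1.8389, -4.8197, -0.7924)
step 4: θ'=1.7076 (R=-1.4000) → pose (-4.2227, -5.9936, 1.7076)

(-4.2227, -5.9936, 1.7076)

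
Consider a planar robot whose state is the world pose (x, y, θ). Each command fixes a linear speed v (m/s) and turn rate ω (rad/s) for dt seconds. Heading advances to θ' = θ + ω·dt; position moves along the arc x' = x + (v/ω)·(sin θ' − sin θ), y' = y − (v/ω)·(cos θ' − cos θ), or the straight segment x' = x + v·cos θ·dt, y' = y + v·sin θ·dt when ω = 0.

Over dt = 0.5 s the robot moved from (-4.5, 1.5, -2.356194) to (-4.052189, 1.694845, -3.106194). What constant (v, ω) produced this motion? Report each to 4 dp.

Δθ = -3.106194 − -2.356194 = -0.750000
ω = Δθ/dt = -0.750000/0.5 = -1.5000
R = Δx/(sin θ' − sin θ) = 0.6667
v = R·ω = 0.6667·-1.5000 = -1.0000

v = -1.0000, ω = -1.5000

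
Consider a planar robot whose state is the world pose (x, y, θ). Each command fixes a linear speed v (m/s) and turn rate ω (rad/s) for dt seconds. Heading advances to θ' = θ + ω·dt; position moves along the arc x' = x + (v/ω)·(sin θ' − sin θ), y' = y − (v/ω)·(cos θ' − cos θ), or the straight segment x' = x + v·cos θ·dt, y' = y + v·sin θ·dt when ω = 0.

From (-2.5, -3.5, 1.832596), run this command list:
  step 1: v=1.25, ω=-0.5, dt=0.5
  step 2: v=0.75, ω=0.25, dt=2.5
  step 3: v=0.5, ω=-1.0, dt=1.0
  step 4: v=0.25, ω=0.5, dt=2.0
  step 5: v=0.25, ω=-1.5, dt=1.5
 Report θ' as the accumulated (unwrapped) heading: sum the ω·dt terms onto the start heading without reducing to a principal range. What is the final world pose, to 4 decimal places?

(-3.1625, 0.0815, -0.0424)

step 1: θ'=1.5826 (R=-2.5000) → pose (-2.5850, -2.8825, 1.5826)
step 2: θ'=2.2076 (R=3.0000) → pose (-3.1728, -1.1340, 2.2076)
step 3: θ'=1.2076 (R=-0.5000) → pose (-3.2382, -0.6590, 1.2076)
step 4: θ'=2.2076 (R=0.5000) → pose (-3.3036, -0.1841, 2.2076)
step 5: θ'=-0.0424 (R=-0.1667) → pose (-3.1625, 0.0815, -0.0424)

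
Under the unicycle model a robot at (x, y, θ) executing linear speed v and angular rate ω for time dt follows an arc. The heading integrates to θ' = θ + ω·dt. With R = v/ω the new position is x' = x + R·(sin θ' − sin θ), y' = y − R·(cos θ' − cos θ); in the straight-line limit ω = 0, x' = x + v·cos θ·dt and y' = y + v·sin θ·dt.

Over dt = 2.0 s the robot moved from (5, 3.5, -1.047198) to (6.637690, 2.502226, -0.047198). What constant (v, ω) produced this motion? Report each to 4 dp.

v = 1.0000, ω = 0.5000

Δθ = -0.047198 − -1.047198 = 1.000000
ω = Δθ/dt = 1.000000/2.0 = 0.5000
R = Δx/(sin θ' − sin θ) = 2.0000
v = R·ω = 2.0000·0.5000 = 1.0000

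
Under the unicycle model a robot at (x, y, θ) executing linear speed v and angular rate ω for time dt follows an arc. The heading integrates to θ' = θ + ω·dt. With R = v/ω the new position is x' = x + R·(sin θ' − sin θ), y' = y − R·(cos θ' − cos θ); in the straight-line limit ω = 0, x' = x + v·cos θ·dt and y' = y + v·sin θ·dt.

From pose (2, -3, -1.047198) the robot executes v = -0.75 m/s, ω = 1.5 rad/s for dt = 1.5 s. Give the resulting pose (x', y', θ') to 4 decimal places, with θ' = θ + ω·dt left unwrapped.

(1.1005, -3.0701, 1.2028)

θ' = -1.0472 + 1.5·1.5 = 1.2028
R = v/ω = -0.75/1.5 = -0.5000
x' = 2 + -0.5000·(sin 1.2028 − sin -1.0472) = 1.1005
y' = -3 − -0.5000·(cos 1.2028 − cos -1.0472) = -3.0701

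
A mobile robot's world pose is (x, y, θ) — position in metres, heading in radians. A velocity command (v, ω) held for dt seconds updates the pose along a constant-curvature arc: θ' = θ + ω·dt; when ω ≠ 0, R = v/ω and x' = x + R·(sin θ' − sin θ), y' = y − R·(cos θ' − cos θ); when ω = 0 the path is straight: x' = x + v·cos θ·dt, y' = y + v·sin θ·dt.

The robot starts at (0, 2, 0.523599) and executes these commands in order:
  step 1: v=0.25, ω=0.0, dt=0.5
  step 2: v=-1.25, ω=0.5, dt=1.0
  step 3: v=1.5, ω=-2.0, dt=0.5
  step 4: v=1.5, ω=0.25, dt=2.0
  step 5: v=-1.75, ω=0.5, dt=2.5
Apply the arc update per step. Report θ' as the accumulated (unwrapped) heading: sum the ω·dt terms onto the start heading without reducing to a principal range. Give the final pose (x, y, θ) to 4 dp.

step 1: θ'=0.5236 (straight) → pose (0.1083, 2.0625, 0.5236)
step 2: θ'=1.0236 (R=-2.5000) → pose (-0.7767, 1.1982, 1.0236)
step 3: θ'=0.0236 (R=-0.7500) → pose (-0.1539, 1.5577, 0.0236)
step 4: θ'=0.5236 (R=6.0000) → pose (2.7045, 2.3599, 0.5236)
step 5: θ'=1.7736 (R=-3.5000) → pose (1.0262, -1.3761, 1.7736)

(1.0262, -1.3761, 1.7736)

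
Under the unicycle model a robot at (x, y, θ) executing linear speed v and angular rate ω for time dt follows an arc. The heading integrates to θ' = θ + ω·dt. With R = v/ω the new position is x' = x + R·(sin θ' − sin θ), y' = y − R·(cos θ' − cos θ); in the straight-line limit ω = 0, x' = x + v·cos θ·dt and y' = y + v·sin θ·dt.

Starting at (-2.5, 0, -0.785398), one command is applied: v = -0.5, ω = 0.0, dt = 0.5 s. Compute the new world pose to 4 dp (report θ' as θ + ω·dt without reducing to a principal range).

θ' = -0.7854 + 0.0·0.5 = -0.7854
ω = 0 → straight: x' = -2.5 + -0.5·cos(-0.7854)·0.5 = -2.6768
y' = 0 + -0.5·sin(-0.7854)·0.5 = 0.1768

(-2.6768, 0.1768, -0.7854)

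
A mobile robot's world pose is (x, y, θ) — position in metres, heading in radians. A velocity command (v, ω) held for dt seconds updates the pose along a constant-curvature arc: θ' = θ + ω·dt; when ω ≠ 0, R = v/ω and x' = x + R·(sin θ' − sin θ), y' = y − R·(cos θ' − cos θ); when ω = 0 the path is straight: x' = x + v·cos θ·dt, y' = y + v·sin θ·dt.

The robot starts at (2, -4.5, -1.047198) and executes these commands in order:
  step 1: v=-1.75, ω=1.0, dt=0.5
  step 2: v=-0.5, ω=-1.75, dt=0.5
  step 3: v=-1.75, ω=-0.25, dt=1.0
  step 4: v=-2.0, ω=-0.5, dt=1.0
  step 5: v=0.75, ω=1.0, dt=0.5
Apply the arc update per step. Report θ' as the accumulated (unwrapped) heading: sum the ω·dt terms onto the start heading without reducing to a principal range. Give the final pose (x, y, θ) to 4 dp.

(1.7734, -0.4240, -1.6722)

step 1: θ'=-0.5472 (R=-1.7500) → pose (1.3950, -3.8805, -0.5472)
step 2: θ'=-1.4222 (R=0.2857) → pose (1.2611, -3.6788, -1.4222)
step 3: θ'=-1.6722 (R=7.0000) → pose (1.2199, -1.9339, -1.6722)
step 4: θ'=-2.1722 (R=4.0000) → pose (1.9012, -0.0756, -2.1722)
step 5: θ'=-1.6722 (R=0.7500) → pose (1.7734, -0.4240, -1.6722)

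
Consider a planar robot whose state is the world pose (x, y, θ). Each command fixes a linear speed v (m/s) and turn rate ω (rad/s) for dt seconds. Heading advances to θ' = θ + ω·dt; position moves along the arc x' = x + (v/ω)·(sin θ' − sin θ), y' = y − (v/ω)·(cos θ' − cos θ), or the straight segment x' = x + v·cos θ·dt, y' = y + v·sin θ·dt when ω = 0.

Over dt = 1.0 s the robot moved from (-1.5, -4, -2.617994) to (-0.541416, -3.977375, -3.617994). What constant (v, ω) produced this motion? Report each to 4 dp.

v = -1.0000, ω = -1.0000

Δθ = -3.617994 − -2.617994 = -1.000000
ω = Δθ/dt = -1.000000/1.0 = -1.0000
R = Δx/(sin θ' − sin θ) = 1.0000
v = R·ω = 1.0000·-1.0000 = -1.0000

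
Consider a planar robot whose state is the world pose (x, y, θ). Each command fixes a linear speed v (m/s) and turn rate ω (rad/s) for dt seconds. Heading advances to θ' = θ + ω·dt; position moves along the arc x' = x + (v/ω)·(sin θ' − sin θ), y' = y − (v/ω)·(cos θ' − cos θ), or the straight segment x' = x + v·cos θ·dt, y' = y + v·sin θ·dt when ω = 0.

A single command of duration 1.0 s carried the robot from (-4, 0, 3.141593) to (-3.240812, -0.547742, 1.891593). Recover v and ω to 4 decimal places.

Δθ = 1.891593 − 3.141593 = -1.250000
ω = Δθ/dt = -1.250000/1.0 = -1.2500
R = Δx/(sin θ' − sin θ) = 0.8000
v = R·ω = 0.8000·-1.2500 = -1.0000

v = -1.0000, ω = -1.2500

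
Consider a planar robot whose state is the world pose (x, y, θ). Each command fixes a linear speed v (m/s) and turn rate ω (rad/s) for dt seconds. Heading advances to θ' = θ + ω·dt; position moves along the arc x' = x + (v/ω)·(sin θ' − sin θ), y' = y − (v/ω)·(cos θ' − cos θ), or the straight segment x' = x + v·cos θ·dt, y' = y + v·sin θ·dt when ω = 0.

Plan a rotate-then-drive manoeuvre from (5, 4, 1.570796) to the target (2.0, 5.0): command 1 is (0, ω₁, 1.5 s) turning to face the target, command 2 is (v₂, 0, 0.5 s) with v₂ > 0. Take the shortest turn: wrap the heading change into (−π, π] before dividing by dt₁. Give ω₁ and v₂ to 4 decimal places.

heading to target = atan2(5−4, 2−5) = 2.8198
Δθ = wrap(2.8198 − 1.5708) = 1.2490; ω₁ = Δθ/dt₁ = 0.8327
distance = √((2−5)² + (5−4)²) = 3.1623; v₂ = distance/dt₂ = 6.3246

ω₁ = 0.8327, v₂ = 6.3246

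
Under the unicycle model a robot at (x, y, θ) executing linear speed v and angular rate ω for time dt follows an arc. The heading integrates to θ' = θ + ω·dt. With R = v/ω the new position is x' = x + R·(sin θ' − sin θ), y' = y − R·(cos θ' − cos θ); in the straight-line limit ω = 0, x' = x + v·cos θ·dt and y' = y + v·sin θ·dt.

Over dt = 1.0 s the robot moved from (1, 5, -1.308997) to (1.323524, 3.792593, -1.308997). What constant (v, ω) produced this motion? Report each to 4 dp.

Δθ = -1.308997 − -1.308997 = 0.000000
ω = Δθ/dt = 0.000000/1.0 = 0.0000
ω = 0 → v = (Δx·cos θ + Δy·sin θ)/dt = 1.2500

v = 1.2500, ω = 0.0000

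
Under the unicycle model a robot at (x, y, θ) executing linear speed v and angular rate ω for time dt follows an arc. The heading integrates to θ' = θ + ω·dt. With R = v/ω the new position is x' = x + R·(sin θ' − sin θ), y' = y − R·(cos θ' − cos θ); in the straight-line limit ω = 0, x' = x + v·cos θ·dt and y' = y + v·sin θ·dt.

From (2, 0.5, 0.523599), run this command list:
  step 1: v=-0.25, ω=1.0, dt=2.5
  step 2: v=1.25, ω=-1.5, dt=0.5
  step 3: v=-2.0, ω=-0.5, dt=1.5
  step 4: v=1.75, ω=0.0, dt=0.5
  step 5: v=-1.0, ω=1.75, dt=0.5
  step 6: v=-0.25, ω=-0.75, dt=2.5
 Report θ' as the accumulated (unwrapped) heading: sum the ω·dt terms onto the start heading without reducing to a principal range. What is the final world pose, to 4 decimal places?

(2.6679, -2.5579, 0.5236)

step 1: θ'=3.0236 (R=-0.2500) → pose (2.0956, 0.0352, 3.0236)
step 2: θ'=2.2736 (R=-0.8333) → pose (1.5578, 0.3241, 2.2736)
step 3: θ'=1.5236 (R=4.0000) → pose (2.5012, -2.4500, 1.5236)
step 4: θ'=1.5236 (straight) → pose (2.5425, -1.5760, 1.5236)
step 5: θ'=2.3986 (R=-0.5714) → pose (2.7267, -2.0238, 2.3986)
step 6: θ'=0.5236 (R=0.3333) → pose (2.6679, -2.5579, 0.5236)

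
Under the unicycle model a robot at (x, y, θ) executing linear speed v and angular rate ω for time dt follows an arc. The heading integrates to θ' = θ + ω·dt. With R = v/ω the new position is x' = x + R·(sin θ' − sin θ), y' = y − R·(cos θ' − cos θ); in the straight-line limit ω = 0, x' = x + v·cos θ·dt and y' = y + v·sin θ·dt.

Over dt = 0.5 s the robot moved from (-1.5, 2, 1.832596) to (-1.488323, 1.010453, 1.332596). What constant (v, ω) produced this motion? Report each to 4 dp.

Δθ = 1.332596 − 1.832596 = -0.500000
ω = Δθ/dt = -0.500000/0.5 = -1.0000
R = −Δy/(cos θ' − cos θ) = 2.0000
v = R·ω = 2.0000·-1.0000 = -2.0000

v = -2.0000, ω = -1.0000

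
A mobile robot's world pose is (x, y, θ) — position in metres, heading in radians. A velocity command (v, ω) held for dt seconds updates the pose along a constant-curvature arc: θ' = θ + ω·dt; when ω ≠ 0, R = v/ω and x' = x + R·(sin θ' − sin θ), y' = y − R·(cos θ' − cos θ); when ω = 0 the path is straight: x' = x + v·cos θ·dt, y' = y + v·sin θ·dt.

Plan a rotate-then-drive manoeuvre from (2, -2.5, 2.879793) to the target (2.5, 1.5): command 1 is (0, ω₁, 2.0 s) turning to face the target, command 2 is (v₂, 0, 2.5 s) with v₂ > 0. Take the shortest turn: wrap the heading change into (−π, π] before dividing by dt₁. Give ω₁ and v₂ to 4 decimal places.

ω₁ = -0.7167, v₂ = 1.6125

heading to target = atan2(1.5−-2.5, 2.5−2) = 1.4464
Δθ = wrap(1.4464 − 2.8798) = -1.4334; ω₁ = Δθ/dt₁ = -0.7167
distance = √((2.5−2)² + (1.5−-2.5)²) = 4.0311; v₂ = distance/dt₂ = 1.6125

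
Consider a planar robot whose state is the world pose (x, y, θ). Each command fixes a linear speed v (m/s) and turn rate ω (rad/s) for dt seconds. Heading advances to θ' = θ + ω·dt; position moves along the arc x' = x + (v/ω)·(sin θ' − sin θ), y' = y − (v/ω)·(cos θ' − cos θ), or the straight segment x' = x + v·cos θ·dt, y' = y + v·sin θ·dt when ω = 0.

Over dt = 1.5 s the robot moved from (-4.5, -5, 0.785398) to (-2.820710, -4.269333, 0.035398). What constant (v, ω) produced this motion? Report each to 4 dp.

Δθ = 0.035398 − 0.785398 = -0.750000
ω = Δθ/dt = -0.750000/1.5 = -0.5000
R = Δx/(sin θ' − sin θ) = -2.5000
v = R·ω = -2.5000·-0.5000 = 1.2500

v = 1.2500, ω = -0.5000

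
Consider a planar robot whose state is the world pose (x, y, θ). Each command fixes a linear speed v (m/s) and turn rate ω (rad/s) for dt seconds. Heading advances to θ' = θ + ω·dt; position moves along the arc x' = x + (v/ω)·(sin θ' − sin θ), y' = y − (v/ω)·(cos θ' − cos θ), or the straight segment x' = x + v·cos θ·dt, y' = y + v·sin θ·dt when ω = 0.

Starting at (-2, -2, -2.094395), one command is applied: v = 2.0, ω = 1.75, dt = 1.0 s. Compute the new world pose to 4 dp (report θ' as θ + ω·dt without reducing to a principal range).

(-1.3961, -3.6472, -0.3444)

θ' = -2.0944 + 1.75·1.0 = -0.3444
R = v/ω = 2.0/1.75 = 1.1429
x' = -2 + 1.1429·(sin -0.3444 − sin -2.0944) = -1.3961
y' = -2 − 1.1429·(cos -0.3444 − cos -2.0944) = -3.6472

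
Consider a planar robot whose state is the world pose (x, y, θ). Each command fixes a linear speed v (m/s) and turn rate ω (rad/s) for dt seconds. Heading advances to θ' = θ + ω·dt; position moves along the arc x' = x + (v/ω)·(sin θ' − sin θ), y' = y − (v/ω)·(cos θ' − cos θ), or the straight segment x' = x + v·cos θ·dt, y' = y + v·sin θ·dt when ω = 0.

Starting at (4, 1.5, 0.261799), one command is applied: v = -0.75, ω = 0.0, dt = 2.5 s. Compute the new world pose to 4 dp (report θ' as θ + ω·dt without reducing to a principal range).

θ' = 0.2618 + 0.0·2.5 = 0.2618
ω = 0 → straight: x' = 4 + -0.75·cos(0.2618)·2.5 = 2.1889
y' = 1.5 + -0.75·sin(0.2618)·2.5 = 1.0147

(2.1889, 1.0147, 0.2618)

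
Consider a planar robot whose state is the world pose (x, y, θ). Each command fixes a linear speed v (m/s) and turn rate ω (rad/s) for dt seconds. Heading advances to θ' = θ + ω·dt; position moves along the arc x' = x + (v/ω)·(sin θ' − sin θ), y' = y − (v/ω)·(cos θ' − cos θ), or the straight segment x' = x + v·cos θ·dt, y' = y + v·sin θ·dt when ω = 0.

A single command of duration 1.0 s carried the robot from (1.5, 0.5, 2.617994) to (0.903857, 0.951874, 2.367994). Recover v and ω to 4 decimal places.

Δθ = 2.367994 − 2.617994 = -0.250000
ω = Δθ/dt = -0.250000/1.0 = -0.2500
R = Δx/(sin θ' − sin θ) = -3.0000
v = R·ω = -3.0000·-0.2500 = 0.7500

v = 0.7500, ω = -0.2500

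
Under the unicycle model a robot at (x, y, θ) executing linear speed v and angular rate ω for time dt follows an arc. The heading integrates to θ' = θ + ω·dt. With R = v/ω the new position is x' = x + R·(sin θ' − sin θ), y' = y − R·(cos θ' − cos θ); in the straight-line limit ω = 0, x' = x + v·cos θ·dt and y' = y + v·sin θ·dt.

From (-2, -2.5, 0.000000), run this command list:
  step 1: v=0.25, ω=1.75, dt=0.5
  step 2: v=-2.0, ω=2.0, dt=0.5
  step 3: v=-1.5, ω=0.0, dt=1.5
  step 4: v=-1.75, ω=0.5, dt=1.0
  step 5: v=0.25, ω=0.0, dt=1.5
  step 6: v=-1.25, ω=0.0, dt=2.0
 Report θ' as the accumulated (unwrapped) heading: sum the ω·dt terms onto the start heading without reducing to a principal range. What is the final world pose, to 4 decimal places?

step 1: θ'=0.8750 (R=0.1429) → pose (-1.8904, -2.4487, 0.8750)
step 2: θ'=1.8750 (R=-1.0000) → pose (-2.0769, -3.3892, 1.8750)
step 3: θ'=1.8750 (straight) → pose (-1.4029, -5.5359, 1.8750)
step 4: θ'=2.3750 (R=-3.5000) → pose (-0.4915, -7.0085, 2.3750)
step 5: θ'=2.3750 (straight) → pose (-0.7616, -6.7484, 2.3750)
step 6: θ'=2.3750 (straight) → pose (1.0391, -8.4826, 2.3750)

(1.0391, -8.4826, 2.3750)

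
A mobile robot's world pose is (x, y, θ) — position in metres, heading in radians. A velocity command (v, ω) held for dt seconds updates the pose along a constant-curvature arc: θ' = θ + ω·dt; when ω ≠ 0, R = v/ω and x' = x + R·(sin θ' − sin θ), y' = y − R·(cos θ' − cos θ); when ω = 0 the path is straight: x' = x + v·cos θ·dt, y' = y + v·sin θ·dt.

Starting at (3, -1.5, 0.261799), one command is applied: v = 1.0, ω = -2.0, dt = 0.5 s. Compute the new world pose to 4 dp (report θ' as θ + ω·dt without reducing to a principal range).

θ' = 0.2618 + -2.0·0.5 = -0.7382
R = v/ω = 1.0/-2.0 = -0.5000
x' = 3 + -0.5000·(sin -0.7382 − sin 0.2618) = 3.4659
y' = -1.5 − -0.5000·(cos -0.7382 − cos 0.2618) = -1.6131

(3.4659, -1.6131, -0.7382)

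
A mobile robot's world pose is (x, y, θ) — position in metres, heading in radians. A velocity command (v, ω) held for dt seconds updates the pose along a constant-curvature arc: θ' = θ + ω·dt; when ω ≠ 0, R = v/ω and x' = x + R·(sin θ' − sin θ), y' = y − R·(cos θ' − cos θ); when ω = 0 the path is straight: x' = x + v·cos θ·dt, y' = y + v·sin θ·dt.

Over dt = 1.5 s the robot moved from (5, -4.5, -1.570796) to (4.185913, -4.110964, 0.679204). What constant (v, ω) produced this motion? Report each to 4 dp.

v = -0.7500, ω = 1.5000

Δθ = 0.679204 − -1.570796 = 2.250000
ω = Δθ/dt = 2.250000/1.5 = 1.5000
R = Δx/(sin θ' − sin θ) = -0.5000
v = R·ω = -0.5000·1.5000 = -0.7500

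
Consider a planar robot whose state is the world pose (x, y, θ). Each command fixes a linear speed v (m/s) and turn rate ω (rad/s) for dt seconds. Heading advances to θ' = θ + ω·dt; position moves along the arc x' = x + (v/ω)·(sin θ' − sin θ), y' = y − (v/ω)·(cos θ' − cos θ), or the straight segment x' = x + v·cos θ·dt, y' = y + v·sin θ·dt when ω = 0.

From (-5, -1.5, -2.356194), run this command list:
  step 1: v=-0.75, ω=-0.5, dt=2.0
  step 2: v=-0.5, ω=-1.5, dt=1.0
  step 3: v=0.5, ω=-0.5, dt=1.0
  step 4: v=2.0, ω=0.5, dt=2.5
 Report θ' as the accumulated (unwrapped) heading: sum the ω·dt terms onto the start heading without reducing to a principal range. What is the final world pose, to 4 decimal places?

(-3.0831, 3.6684, -4.1062)

step 1: θ'=-3.3562 (R=1.5000) → pose (-3.6199, -1.0951, -3.3562)
step 2: θ'=-4.8562 (R=0.3333) → pose (-3.3610, -1.4685, -4.8562)
step 3: θ'=-5.3562 (R=-1.0000) → pose (-3.1711, -1.0116, -5.3562)
step 4: θ'=-4.1062 (R=4.0000) → pose (-3.0831, 3.6684, -4.1062)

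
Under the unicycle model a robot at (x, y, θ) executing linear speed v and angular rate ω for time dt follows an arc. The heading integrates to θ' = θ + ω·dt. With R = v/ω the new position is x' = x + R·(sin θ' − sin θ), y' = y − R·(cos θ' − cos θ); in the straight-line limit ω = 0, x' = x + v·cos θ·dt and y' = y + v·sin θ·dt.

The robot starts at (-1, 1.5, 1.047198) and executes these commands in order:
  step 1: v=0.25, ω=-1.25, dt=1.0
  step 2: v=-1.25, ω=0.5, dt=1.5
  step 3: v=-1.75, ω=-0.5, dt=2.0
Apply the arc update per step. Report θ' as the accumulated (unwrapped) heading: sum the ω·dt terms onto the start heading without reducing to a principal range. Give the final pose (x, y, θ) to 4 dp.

(-5.9430, 1.1238, -0.4528)

step 1: θ'=-0.2028 (R=-0.2000) → pose (-0.7865, 1.5959, -0.2028)
step 2: θ'=0.5472 (R=-2.5000) → pose (-2.5908, 1.2821, 0.5472)
step 3: θ'=-0.4528 (R=3.5000) → pose (-5.9430, 1.1238, -0.4528)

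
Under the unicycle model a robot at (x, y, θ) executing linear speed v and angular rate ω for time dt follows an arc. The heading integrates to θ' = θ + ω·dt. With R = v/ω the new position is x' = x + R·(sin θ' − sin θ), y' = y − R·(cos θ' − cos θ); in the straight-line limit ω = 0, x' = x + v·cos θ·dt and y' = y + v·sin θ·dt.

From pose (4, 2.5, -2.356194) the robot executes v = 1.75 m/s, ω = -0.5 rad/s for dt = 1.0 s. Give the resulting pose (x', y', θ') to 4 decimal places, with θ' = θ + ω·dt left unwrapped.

(2.5105, 1.6164, -2.8562)

θ' = -2.3562 + -0.5·1.0 = -2.8562
R = v/ω = 1.75/-0.5 = -3.5000
x' = 4 + -3.5000·(sin -2.8562 − sin -2.3562) = 2.5105
y' = 2.5 − -3.5000·(cos -2.8562 − cos -2.3562) = 1.6164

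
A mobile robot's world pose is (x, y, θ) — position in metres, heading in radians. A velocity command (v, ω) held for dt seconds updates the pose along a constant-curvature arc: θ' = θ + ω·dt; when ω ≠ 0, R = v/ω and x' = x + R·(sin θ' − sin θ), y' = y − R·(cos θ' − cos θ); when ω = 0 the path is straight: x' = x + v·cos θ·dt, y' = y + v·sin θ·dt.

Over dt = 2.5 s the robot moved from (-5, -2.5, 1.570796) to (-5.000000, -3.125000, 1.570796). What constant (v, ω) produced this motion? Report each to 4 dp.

v = -0.2500, ω = 0.0000

Δθ = 1.570796 − 1.570796 = 0.000000
ω = Δθ/dt = 0.000000/2.5 = 0.0000
ω = 0 → v = (Δx·cos θ + Δy·sin θ)/dt = -0.2500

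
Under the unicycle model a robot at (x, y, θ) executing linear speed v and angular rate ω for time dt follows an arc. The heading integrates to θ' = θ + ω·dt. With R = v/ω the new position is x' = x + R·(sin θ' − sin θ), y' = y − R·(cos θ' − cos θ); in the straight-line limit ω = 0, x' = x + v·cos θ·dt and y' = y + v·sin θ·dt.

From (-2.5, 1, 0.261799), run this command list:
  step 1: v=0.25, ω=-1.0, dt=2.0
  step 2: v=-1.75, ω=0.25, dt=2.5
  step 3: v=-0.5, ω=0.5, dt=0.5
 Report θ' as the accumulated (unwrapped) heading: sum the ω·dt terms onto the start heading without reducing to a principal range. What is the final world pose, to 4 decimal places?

step 1: θ'=-1.7382 (R=-0.2500) → pose (-2.1888, 0.7169, -1.7382)
step 2: θ'=-1.1132 (R=-7.0000) → pose (-2.8111, 4.9758, -1.1132)
step 3: θ'=-0.8632 (R=-1.0000) → pose (-2.9483, 5.1840, -0.8632)

(-2.9483, 5.1840, -0.8632)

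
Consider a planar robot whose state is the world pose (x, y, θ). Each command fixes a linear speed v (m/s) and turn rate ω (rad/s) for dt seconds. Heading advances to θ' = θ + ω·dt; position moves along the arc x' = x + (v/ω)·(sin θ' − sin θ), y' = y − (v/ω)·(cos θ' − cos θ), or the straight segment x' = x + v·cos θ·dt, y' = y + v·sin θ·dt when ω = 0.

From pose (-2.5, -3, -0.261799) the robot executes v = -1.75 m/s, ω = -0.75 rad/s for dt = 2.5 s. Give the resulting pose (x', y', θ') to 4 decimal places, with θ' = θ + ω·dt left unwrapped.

θ' = -0.2618 + -0.75·2.5 = -2.1368
R = v/ω = -1.75/-0.75 = 2.3333
x' = -2.5 + 2.3333·(sin -2.1368 − sin -0.2618) = -3.8655
y' = -3 − 2.3333·(cos -2.1368 − cos -0.2618) = 0.5051

(-3.8655, 0.5051, -2.1368)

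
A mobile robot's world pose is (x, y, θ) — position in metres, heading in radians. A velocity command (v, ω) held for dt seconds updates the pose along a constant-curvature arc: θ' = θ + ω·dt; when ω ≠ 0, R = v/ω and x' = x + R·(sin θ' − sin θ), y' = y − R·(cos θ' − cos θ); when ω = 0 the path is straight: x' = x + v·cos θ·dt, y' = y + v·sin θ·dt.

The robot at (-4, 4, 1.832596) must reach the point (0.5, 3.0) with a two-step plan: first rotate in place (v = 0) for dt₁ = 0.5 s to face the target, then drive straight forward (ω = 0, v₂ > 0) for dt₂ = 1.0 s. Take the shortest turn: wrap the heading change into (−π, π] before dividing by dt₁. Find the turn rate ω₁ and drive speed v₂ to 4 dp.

heading to target = atan2(3−4, 0.5−-4) = -0.2187
Δθ = wrap(-0.2187 − 1.8326) = -2.0513; ω₁ = Δθ/dt₁ = -4.1025
distance = √((0.5−-4)² + (3−4)²) = 4.6098; v₂ = distance/dt₂ = 4.6098

ω₁ = -4.1025, v₂ = 4.6098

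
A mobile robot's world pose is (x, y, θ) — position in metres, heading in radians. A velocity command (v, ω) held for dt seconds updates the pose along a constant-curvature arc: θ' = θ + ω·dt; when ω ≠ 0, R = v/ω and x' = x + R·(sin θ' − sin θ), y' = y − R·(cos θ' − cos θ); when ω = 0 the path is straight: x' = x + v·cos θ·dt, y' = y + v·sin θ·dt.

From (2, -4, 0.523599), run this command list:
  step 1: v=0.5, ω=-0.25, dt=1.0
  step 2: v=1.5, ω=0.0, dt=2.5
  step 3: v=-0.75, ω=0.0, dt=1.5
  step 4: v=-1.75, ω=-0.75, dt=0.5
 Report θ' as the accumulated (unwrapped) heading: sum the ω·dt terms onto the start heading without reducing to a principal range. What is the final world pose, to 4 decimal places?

step 1: θ'=0.2736 (R=-2.0000) → pose (2.4596, -3.8064, 0.2736)
step 2: θ'=0.2736 (straight) → pose (6.0701, -2.7932, 0.2736)
step 3: θ'=0.2736 (straight) → pose (4.9870, -3.0972, 0.2736)
step 4: θ'=-0.1014 (R=2.3333) → pose (4.1203, -3.1720, -0.1014)

(4.1203, -3.1720, -0.1014)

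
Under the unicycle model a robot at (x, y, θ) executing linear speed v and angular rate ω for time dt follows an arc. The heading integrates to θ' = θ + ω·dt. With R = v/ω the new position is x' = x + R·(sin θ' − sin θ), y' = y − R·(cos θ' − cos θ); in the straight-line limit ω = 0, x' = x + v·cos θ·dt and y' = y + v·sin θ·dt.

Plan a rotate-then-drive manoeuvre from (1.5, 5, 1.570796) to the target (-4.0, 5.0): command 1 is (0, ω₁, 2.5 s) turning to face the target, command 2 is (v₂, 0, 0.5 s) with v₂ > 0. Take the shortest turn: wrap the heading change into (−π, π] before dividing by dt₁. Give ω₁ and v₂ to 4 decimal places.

heading to target = atan2(5−5, -4−1.5) = 3.1416
Δθ = wrap(3.1416 − 1.5708) = 1.5708; ω₁ = Δθ/dt₁ = 0.6283
distance = √((-4−1.5)² + (5−5)²) = 5.5000; v₂ = distance/dt₂ = 11.0000

ω₁ = 0.6283, v₂ = 11.0000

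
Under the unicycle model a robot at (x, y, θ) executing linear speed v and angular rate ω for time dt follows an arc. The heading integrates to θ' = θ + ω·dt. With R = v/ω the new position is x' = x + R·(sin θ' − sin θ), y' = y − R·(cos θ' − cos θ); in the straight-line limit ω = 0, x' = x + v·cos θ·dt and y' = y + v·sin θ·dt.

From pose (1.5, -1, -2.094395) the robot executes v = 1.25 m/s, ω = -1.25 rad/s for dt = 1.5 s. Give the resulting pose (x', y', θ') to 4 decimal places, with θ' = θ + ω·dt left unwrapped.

θ' = -2.0944 + -1.25·1.5 = -3.9694
R = v/ω = 1.25/-1.25 = -1.0000
x' = 1.5 + -1.0000·(sin -3.9694 − sin -2.0944) = -0.1025
y' = -1 − -1.0000·(cos -3.9694 − cos -2.0944) = -1.1765

(-0.1025, -1.1765, -3.9694)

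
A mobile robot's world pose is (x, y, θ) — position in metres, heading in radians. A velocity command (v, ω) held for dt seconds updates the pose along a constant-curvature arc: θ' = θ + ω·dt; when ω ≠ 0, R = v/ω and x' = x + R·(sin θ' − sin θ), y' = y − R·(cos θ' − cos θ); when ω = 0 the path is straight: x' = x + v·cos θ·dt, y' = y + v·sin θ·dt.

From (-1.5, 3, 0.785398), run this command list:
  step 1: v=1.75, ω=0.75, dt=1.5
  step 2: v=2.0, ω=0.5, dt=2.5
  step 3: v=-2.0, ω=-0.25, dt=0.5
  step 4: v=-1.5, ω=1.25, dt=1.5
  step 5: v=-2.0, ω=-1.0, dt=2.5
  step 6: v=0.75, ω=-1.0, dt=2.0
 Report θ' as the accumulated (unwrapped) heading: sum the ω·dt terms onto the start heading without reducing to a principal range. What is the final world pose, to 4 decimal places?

step 1: θ'=1.9104 (R=2.3333) → pose (-0.9498, 5.4272, 1.9104)
step 2: θ'=3.1604 (R=4.0000) → pose (-4.7966, 8.0940, 3.1604)
step 3: θ'=3.0354 (R=8.0000) → pose (-3.7982, 8.0504, 3.0354)
step 4: θ'=4.9104 (R=-1.2000) → pose (-2.4945, 9.4797, 4.9104)
step 5: θ'=2.4104 (R=2.0000) → pose (0.8020, 11.3619, 2.4104)
step 6: θ'=0.4104 (R=-0.7500) → pose (1.0036, 12.6079, 0.4104)

(1.0036, 12.6079, 0.4104)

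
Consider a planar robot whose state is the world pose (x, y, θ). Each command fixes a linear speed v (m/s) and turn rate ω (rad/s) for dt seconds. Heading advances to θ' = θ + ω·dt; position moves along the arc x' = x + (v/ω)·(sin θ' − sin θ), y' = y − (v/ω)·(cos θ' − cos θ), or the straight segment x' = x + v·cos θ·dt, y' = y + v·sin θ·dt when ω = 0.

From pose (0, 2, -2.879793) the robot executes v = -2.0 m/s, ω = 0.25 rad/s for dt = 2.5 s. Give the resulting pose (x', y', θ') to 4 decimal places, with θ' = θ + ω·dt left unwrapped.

(4.1299, 4.6722, -2.2548)

θ' = -2.8798 + 0.25·2.5 = -2.2548
R = v/ω = -2.0/0.25 = -8.0000
x' = 0 + -8.0000·(sin -2.2548 − sin -2.8798) = 4.1299
y' = 2 − -8.0000·(cos -2.2548 − cos -2.8798) = 4.6722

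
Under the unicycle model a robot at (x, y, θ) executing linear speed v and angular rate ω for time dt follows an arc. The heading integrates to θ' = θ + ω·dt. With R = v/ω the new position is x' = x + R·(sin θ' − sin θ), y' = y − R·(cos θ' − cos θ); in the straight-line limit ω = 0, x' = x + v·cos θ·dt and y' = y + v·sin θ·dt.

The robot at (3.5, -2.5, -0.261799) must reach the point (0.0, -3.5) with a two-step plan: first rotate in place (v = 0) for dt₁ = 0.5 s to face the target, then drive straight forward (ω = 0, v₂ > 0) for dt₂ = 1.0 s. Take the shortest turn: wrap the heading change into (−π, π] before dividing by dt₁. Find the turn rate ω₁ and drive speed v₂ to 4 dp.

heading to target = atan2(-3.5−-2.5, 0−3.5) = -2.8633
Δθ = wrap(-2.8633 − -0.2618) = -2.6015; ω₁ = Δθ/dt₁ = -5.2030
distance = √((0−3.5)² + (-3.5−-2.5)²) = 3.6401; v₂ = distance/dt₂ = 3.6401

ω₁ = -5.2030, v₂ = 3.6401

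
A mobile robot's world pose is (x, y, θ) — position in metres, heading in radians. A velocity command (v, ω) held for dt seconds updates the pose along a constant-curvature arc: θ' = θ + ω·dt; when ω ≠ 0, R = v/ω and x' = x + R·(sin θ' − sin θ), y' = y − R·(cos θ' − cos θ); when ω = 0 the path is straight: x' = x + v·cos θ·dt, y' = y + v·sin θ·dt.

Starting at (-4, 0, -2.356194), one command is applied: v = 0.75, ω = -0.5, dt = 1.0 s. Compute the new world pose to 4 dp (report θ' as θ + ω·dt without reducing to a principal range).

(-4.6384, -0.3787, -2.8562)

θ' = -2.3562 + -0.5·1.0 = -2.8562
R = v/ω = 0.75/-0.5 = -1.5000
x' = -4 + -1.5000·(sin -2.8562 − sin -2.3562) = -4.6384
y' = 0 − -1.5000·(cos -2.8562 − cos -2.3562) = -0.3787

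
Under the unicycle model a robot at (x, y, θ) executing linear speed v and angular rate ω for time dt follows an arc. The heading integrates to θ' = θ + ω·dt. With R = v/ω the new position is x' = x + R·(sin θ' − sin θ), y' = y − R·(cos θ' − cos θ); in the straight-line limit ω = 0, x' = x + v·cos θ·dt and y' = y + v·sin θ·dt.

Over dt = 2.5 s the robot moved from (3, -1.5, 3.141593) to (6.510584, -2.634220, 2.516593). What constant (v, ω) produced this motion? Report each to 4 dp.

Δθ = 2.516593 − 3.141593 = -0.625000
ω = Δθ/dt = -0.625000/2.5 = -0.2500
R = Δx/(sin θ' − sin θ) = 6.0000
v = R·ω = 6.0000·-0.2500 = -1.5000

v = -1.5000, ω = -0.2500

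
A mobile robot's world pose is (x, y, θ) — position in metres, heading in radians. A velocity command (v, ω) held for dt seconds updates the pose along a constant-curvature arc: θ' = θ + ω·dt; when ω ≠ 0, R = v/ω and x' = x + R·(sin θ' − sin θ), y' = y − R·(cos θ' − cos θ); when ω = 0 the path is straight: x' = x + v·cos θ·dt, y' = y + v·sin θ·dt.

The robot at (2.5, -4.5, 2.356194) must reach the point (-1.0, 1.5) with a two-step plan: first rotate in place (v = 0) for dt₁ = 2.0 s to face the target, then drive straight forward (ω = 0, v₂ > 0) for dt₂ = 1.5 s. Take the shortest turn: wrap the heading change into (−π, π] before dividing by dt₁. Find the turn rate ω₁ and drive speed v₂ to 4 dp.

ω₁ = -0.1287, v₂ = 4.6308

heading to target = atan2(1.5−-4.5, -1−2.5) = 2.0989
Δθ = wrap(2.0989 − 2.3562) = -0.2573; ω₁ = Δθ/dt₁ = -0.1287
distance = √((-1−2.5)² + (1.5−-4.5)²) = 6.9462; v₂ = distance/dt₂ = 4.6308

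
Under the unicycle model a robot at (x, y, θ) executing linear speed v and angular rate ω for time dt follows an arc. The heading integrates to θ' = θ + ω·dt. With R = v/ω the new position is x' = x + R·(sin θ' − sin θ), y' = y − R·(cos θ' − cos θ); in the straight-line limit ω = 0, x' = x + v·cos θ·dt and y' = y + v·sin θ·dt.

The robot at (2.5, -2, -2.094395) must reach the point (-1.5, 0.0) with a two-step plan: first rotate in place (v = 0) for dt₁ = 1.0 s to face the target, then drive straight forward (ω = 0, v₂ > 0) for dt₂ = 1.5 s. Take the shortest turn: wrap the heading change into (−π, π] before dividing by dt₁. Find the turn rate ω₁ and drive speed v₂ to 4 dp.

ω₁ = -1.5108, v₂ = 2.9814

heading to target = atan2(0−-2, -1.5−2.5) = 2.6779
Δθ = wrap(2.6779 − -2.0944) = -1.5108; ω₁ = Δθ/dt₁ = -1.5108
distance = √((-1.5−2.5)² + (0−-2)²) = 4.4721; v₂ = distance/dt₂ = 2.9814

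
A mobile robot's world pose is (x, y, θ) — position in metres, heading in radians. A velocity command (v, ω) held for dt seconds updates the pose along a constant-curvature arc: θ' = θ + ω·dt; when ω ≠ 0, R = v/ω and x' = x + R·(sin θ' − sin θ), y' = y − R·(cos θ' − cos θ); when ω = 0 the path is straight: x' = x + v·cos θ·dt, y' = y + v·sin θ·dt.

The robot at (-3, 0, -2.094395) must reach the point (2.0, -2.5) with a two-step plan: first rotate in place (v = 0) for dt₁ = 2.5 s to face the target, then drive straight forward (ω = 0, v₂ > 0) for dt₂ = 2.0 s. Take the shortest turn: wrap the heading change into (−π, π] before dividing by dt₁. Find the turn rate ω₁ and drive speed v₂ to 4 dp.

ω₁ = 0.6523, v₂ = 2.7951

heading to target = atan2(-2.5−0, 2−-3) = -0.4636
Δθ = wrap(-0.4636 − -2.0944) = 1.6307; ω₁ = Δθ/dt₁ = 0.6523
distance = √((2−-3)² + (-2.5−0)²) = 5.5902; v₂ = distance/dt₂ = 2.7951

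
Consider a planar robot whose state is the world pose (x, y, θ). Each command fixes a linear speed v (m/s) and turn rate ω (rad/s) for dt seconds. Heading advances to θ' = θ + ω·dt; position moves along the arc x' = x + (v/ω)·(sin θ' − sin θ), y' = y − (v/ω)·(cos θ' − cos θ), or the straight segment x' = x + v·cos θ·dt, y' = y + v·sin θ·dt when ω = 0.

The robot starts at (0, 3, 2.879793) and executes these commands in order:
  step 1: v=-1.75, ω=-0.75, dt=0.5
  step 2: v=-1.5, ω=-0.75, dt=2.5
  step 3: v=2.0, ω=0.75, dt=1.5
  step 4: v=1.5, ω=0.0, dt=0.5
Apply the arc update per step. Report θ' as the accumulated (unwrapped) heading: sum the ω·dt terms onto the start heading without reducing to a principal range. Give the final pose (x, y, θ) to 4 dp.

(1.6861, 2.7782, 1.7548)

step 1: θ'=2.5048 (R=2.3333) → pose (0.7835, 2.6222, 2.5048)
step 2: θ'=0.6298 (R=2.0000) → pose (0.7723, -0.6021, 0.6298)
step 3: θ'=1.7548 (R=2.6667) → pose (1.8233, 2.0408, 1.7548)
step 4: θ'=1.7548 (straight) → pose (1.6861, 2.7782, 1.7548)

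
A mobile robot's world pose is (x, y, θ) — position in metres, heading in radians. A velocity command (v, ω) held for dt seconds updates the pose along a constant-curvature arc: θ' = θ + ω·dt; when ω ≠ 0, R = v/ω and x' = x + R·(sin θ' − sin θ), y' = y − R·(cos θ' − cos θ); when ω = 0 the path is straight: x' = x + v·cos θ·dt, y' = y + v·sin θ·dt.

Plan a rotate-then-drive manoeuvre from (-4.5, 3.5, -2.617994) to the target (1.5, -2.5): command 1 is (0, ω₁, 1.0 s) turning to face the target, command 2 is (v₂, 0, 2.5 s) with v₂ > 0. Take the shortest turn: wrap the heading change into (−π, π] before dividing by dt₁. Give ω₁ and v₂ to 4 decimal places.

heading to target = atan2(-2.5−3.5, 1.5−-4.5) = -0.7854
Δθ = wrap(-0.7854 − -2.6180) = 1.8326; ω₁ = Δθ/dt₁ = 1.8326
distance = √((1.5−-4.5)² + (-2.5−3.5)²) = 8.4853; v₂ = distance/dt₂ = 3.3941

ω₁ = 1.8326, v₂ = 3.3941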